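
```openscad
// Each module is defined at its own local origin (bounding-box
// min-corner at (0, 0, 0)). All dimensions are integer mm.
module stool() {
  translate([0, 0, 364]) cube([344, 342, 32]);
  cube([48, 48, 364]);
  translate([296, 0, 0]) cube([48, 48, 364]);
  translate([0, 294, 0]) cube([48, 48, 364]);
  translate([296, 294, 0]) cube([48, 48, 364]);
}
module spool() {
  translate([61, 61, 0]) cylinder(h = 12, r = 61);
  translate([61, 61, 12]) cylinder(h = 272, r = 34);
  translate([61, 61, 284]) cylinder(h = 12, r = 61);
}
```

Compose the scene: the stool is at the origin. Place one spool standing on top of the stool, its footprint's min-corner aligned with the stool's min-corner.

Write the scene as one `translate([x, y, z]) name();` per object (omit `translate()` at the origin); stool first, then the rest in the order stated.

stool();
translate([0, 0, 396]) spool();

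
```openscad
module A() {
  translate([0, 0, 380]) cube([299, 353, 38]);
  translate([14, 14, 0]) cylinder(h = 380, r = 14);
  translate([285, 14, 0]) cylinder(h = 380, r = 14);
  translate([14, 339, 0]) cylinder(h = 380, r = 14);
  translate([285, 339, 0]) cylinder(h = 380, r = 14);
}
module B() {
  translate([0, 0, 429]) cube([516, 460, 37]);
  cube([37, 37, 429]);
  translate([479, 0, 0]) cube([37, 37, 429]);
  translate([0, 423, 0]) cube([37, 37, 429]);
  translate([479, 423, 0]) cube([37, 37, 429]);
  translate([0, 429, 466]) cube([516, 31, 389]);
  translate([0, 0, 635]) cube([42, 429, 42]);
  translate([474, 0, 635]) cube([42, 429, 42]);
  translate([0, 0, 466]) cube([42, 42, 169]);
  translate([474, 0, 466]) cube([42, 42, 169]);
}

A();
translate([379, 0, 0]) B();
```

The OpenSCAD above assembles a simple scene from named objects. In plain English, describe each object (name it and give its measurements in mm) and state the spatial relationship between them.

A is a simple wooden stool: a rectangular seat 299 mm (x) by 353 mm (y), 38 mm thick, top face at z = 418 mm, on four round legs, each 28 mm in diameter. The legs rest on z = 0, each leg's axis is inset half a diameter from the nearest pair of seat edges (so the leg's bounding box is flush with the corner).

B is a chair: 516×460 mm seat, 37 mm thick, top at z = 466 mm, on four 37 mm square corner legs flush with the seat edges. A 31 mm thick backrest slab spans the full seat width, extending 389 mm above the seat top, its back face flush with the seat's +y edge. Two armrests of 42×42 mm section run along each side from the seat's front edge to the front of the backrest, top faces 211 mm above the seat top and outer faces flush with the seat's x-edges; a 42×42 mm post under the front of each armrest stands on the seat at the front corner.

The chair is on the floor beside the stool on its +x side.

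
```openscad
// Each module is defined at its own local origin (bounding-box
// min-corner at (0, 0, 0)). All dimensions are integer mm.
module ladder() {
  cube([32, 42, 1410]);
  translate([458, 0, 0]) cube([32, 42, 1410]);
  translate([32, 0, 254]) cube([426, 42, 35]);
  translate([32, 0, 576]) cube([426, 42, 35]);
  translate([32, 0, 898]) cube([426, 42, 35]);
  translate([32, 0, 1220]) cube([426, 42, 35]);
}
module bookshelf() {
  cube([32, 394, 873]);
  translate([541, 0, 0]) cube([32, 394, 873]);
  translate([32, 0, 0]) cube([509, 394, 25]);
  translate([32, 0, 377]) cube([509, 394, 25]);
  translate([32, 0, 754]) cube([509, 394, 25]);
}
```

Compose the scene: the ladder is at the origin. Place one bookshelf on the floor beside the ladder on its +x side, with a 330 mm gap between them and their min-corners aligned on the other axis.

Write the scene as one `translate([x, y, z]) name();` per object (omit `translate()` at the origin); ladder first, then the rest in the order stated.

ladder();
translate([820, 0, 0]) bookshelf();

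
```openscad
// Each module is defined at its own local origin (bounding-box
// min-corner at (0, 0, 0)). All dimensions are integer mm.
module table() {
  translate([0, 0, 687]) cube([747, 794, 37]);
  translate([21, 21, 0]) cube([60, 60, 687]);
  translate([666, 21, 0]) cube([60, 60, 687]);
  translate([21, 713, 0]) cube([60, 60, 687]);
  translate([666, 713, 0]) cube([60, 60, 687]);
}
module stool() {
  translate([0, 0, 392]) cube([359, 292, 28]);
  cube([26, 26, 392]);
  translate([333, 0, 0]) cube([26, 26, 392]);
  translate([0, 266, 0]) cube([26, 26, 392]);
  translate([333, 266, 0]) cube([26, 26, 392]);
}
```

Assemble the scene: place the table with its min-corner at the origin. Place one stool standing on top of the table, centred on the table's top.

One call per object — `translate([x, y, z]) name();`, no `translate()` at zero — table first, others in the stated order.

table();
translate([194, 251, 724]) stool();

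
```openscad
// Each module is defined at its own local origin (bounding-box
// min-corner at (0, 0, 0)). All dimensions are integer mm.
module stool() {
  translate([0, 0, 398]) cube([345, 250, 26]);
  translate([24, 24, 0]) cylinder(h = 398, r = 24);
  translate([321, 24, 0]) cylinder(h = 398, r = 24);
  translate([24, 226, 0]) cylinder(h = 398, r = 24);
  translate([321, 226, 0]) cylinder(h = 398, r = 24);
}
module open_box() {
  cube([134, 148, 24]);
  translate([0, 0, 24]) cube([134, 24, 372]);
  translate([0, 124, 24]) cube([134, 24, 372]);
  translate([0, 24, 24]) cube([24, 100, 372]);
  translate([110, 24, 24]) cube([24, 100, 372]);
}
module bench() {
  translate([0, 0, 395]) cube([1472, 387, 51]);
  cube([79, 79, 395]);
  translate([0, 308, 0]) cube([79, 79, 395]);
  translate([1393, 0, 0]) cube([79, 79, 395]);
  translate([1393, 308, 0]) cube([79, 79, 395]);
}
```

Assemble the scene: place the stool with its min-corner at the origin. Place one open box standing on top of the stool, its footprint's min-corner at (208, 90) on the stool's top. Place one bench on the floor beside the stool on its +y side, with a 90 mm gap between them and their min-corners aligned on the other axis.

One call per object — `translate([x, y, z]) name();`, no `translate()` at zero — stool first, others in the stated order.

stool();
translate([208, 90, 424]) open_box();
translate([0, 340, 0]) bench();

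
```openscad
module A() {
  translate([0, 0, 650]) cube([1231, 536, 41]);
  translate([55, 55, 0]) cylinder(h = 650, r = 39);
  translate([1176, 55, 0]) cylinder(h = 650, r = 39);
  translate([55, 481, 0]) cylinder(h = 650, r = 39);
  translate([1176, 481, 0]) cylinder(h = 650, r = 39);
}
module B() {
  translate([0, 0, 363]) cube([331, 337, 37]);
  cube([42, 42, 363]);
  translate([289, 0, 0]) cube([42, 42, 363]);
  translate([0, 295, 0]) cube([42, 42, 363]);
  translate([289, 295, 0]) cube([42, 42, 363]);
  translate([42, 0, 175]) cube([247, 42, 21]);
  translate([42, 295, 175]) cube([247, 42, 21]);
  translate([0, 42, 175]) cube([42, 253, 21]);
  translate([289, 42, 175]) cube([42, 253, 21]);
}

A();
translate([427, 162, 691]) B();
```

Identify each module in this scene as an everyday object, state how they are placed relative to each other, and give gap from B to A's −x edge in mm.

The stool's min-x is at 427; the table's min-x is 0; gap = 427 mm.

A is a table. B is a stool. The stool is on top of the table. The gap from the stool to the table's −x edge is 427 mm.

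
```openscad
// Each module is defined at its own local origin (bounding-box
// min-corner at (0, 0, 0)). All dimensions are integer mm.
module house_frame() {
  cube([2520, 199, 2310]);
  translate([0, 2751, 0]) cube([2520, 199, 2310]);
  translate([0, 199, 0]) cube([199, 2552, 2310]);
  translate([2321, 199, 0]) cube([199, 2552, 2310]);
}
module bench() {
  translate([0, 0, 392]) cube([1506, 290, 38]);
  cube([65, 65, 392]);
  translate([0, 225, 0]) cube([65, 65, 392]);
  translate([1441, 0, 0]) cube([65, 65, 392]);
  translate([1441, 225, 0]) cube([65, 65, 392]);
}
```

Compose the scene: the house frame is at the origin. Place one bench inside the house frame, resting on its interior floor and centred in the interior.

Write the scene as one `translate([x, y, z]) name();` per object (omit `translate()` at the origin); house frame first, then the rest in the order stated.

house_frame();
translate([507, 1330, 0]) bench();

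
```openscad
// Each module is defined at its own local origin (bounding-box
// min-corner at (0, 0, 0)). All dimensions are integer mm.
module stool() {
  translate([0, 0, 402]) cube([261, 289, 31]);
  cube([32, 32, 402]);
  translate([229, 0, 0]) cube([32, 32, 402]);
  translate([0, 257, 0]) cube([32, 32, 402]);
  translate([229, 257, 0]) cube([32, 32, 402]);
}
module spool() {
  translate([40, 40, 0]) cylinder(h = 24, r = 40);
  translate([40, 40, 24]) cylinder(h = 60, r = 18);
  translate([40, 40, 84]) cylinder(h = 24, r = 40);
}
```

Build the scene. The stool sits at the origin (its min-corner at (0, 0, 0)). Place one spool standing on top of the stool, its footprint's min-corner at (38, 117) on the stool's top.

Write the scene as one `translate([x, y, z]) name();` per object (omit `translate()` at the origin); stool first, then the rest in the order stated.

stool();
translate([38, 117, 433]) spool();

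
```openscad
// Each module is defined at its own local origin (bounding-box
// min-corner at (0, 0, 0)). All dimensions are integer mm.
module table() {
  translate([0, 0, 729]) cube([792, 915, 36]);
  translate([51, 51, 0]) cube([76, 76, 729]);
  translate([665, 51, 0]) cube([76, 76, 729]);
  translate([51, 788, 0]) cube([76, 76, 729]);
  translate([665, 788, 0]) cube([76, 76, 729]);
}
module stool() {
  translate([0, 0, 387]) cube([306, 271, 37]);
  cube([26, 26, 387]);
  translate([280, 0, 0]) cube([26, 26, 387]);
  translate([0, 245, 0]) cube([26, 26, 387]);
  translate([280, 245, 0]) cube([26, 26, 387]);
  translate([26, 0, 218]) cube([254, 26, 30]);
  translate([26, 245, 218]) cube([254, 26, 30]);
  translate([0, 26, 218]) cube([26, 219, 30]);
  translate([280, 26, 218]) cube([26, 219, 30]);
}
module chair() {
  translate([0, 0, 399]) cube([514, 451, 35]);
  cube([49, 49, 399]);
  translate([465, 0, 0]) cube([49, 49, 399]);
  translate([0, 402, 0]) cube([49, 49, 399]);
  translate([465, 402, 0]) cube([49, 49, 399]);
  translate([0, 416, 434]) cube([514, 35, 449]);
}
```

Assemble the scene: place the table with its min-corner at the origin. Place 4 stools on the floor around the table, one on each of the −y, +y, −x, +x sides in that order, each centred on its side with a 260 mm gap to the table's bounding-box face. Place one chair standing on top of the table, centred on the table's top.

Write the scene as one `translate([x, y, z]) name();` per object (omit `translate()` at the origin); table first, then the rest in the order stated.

table();
translate([243, -531, 0]) stool();
translate([243, 1175, 0]) stool();
translate([-566, 322, 0]) stool();
translate([1052, 322, 0]) stool();
translate([139, 232, 765]) chair();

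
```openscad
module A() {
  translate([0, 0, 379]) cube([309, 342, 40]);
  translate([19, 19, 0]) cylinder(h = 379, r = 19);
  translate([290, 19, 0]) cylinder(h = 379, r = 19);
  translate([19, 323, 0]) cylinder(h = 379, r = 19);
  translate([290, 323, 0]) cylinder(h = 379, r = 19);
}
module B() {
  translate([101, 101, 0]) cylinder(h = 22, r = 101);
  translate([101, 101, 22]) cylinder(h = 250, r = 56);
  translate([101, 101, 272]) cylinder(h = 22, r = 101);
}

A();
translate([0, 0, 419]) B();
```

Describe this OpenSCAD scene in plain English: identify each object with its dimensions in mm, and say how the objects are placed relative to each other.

A is a four-legged stool. The seat is 309×342 mm, 40 mm thick, top at z = 419 mm. It stands on four round legs, each 38 mm in diameter, from z = 0 to the seat underside, each leg's axis is inset half a diameter from the nearest pair of seat edges (so the leg's bounding box is flush with the corner).

B is a spool: two coaxial disc flanges of radius 101 mm and thickness 22 mm, joined by a core cylinder of radius 56 mm and height 250 mm. The lower flange rests on z = 0 and the three cylinders share a vertical axis.

The spool is on top of the stool.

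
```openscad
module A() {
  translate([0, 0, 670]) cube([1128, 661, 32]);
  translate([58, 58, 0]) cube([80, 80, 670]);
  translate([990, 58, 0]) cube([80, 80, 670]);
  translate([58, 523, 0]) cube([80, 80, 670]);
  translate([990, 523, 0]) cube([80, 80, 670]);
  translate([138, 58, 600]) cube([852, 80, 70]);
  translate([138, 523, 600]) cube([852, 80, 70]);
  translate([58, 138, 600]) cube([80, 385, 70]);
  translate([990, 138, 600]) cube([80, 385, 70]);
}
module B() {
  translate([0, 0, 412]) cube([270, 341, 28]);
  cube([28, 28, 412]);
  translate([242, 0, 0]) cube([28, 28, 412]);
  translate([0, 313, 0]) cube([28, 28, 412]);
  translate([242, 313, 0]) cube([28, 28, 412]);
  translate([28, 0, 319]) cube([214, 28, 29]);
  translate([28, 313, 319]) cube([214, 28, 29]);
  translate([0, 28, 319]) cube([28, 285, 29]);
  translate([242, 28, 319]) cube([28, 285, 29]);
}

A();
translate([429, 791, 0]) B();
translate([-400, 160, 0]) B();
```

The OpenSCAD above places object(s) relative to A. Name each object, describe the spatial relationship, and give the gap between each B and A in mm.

Each stool's nearest face is 130 mm from the table's bounding box.

A is a table. B is a stool. Two stools sit around the table at the +y, −x sides. The gap between each stool and the table is 130 mm.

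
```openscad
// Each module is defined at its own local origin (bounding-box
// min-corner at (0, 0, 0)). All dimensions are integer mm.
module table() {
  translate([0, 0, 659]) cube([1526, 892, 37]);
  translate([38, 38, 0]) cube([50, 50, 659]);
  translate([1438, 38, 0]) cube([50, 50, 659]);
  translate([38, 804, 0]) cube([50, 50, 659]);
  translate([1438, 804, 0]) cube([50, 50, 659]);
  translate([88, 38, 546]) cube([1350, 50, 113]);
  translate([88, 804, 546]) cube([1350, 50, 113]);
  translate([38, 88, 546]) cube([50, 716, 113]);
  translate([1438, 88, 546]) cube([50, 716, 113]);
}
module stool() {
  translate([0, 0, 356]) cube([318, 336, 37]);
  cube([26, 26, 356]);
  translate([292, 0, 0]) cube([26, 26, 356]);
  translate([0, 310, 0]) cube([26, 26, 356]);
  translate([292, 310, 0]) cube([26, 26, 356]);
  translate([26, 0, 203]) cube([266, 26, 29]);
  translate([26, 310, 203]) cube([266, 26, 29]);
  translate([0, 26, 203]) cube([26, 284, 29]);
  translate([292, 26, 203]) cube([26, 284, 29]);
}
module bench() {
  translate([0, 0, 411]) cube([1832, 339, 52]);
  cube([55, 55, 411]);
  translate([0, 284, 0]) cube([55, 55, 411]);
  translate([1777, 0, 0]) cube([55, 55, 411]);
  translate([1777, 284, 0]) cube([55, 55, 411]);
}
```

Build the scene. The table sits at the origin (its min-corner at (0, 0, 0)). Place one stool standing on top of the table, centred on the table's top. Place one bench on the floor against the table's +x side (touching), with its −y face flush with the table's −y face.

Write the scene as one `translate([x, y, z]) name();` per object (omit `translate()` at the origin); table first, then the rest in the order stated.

table();
translate([604, 278, 696]) stool();
translate([1526, 0, 0]) bench();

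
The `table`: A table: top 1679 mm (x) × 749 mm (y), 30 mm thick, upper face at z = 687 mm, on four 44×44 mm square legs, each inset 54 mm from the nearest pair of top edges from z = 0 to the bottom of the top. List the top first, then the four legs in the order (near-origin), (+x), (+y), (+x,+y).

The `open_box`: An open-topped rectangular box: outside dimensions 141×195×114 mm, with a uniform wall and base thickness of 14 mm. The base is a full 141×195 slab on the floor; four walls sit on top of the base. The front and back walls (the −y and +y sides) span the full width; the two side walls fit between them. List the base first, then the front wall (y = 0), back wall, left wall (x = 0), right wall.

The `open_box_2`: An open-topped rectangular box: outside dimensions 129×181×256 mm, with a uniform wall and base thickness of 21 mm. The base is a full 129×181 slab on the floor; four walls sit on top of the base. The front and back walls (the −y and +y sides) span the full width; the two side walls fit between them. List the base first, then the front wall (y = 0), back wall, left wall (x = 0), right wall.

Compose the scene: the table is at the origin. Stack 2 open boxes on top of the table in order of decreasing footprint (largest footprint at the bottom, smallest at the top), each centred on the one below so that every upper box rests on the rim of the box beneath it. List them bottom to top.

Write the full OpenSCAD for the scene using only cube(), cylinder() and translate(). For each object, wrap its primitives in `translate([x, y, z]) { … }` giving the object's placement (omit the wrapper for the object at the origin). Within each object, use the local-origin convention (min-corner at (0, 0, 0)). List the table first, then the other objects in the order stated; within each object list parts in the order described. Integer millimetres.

translate([0, 0, 657]) cube([1679, 749, 30]);
translate([54, 54, 0]) cube([44, 44, 657]);
translate([1581, 54, 0]) cube([44, 44, 657]);
translate([54, 651, 0]) cube([44, 44, 657]);
translate([1581, 651, 0]) cube([44, 44, 657]);
translate([769, 277, 687]) {
  cube([141, 195, 14]);
  translate([0, 0, 14]) cube([141, 14, 100]);
  translate([0, 181, 14]) cube([141, 14, 100]);
  translate([0, 14, 14]) cube([14, 167, 100]);
  translate([127, 14, 14]) cube([14, 167, 100]);
}
translate([775, 284, 801]) {
  cube([129, 181, 21]);
  translate([0, 0, 21]) cube([129, 21, 235]);
  translate([0, 160, 21]) cube([129, 21, 235]);
  translate([0, 21, 21]) cube([21, 139, 235]);
  translate([108, 21, 21]) cube([21, 139, 235]);
}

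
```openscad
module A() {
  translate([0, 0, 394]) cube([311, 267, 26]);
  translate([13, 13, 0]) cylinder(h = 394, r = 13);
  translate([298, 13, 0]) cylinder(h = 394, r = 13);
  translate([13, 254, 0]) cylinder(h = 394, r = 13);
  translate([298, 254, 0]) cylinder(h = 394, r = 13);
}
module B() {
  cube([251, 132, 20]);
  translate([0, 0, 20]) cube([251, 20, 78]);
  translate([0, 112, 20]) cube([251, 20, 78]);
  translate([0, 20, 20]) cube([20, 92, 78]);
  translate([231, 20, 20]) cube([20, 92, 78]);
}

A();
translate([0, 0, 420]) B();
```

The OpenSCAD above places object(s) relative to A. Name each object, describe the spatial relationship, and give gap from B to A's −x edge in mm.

The open box's min-x is at 0; the stool's min-x is 0; gap = 0 mm.

A is a stool. B is an open box. The open box is on top of the stool. The gap from the open box to the stool's −x edge is 0 mm.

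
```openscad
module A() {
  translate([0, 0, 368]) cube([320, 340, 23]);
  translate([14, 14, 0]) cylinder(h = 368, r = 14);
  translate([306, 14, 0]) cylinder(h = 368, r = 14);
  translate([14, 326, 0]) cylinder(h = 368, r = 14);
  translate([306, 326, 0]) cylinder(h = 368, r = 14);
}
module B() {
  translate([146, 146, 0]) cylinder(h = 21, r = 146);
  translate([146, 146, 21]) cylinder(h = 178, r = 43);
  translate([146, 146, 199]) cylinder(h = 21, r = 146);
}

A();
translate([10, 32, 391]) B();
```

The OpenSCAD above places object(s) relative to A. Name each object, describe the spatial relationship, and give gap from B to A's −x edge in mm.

The spool's min-x is at 10; the stool's min-x is 0; gap = 10 mm.

A is a stool. B is a spool. The spool is on top of the stool. The gap from the spool to the stool's −x edge is 10 mm.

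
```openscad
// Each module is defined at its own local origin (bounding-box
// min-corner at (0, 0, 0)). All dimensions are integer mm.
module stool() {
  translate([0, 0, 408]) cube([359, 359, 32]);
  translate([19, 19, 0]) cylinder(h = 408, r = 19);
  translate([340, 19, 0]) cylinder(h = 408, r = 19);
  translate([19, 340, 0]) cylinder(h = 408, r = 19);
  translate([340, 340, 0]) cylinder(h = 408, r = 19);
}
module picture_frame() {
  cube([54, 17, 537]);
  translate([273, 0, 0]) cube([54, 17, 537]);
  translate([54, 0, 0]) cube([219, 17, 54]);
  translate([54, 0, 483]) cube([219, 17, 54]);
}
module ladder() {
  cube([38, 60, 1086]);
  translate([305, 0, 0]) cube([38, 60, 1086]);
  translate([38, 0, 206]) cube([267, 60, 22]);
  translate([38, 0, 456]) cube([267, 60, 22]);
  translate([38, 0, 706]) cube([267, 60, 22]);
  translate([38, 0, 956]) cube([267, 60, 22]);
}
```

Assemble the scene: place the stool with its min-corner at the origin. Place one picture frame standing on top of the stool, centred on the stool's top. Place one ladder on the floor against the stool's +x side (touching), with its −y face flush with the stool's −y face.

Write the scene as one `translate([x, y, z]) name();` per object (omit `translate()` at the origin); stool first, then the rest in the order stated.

stool();
translate([16, 171, 440]) picture_frame();
translate([359, 0, 0]) ladder();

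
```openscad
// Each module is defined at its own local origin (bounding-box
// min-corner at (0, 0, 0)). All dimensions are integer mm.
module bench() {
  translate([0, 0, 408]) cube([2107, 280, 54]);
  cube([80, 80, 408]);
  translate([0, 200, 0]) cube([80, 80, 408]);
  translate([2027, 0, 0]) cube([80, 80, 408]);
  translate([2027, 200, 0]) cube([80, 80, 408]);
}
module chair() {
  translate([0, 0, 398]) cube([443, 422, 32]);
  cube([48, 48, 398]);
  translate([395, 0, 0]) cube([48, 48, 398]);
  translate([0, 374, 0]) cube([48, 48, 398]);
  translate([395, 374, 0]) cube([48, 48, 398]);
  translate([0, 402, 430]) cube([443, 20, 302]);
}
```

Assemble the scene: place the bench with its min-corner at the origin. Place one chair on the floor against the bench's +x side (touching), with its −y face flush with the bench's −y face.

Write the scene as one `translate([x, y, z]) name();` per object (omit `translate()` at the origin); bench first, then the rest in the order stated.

bench();
translate([2107, 0, 0]) chair();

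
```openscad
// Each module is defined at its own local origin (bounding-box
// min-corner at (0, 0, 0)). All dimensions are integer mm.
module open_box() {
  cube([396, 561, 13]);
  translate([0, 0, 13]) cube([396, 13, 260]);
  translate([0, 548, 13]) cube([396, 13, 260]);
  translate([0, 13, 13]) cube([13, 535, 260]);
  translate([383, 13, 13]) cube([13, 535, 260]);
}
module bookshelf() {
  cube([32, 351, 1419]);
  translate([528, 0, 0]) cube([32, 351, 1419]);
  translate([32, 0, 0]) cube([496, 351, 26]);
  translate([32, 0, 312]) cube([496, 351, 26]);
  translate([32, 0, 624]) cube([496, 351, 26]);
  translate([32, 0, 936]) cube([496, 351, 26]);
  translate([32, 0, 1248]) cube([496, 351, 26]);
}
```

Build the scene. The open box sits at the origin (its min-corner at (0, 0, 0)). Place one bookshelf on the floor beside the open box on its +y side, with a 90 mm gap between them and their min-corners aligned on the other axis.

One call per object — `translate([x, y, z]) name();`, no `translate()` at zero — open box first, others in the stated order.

open_box();
translate([0, 651, 0]) bookshelf();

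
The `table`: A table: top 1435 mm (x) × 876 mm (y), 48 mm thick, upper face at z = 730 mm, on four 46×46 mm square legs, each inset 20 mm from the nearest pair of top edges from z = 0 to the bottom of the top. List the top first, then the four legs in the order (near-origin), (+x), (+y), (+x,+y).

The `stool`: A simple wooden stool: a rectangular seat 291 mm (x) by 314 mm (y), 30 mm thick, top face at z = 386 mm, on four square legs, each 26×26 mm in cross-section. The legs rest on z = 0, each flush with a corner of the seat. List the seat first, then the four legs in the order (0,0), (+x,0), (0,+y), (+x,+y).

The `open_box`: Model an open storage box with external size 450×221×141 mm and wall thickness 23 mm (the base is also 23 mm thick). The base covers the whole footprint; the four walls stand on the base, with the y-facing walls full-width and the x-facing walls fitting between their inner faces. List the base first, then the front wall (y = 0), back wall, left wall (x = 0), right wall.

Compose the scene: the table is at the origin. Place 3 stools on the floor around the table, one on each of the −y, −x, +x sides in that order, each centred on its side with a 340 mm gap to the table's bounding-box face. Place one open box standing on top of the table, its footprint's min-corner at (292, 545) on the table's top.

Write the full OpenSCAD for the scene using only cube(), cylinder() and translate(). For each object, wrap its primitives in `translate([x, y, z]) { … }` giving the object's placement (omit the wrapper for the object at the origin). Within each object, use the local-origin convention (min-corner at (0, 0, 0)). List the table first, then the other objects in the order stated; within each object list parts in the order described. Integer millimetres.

translate([0, 0, 682]) cube([1435, 876, 48]);
translate([20, 20, 0]) cube([46, 46, 682]);
translate([1369, 20, 0]) cube([46, 46, 682]);
translate([20, 810, 0]) cube([46, 46, 682]);
translate([1369, 810, 0]) cube([46, 46, 682]);
translate([572, -654, 0]) {
  translate([0, 0, 356]) cube([291, 314, 30]);
  cube([26, 26, 356]);
  translate([265, 0, 0]) cube([26, 26, 356]);
  translate([0, 288, 0]) cube([26, 26, 356]);
  translate([265, 288, 0]) cube([26, 26, 356]);
}
translate([-631, 281, 0]) {
  translate([0, 0, 356]) cube([291, 314, 30]);
  cube([26, 26, 356]);
  translate([265, 0, 0]) cube([26, 26, 356]);
  translate([0, 288, 0]) cube([26, 26, 356]);
  translate([265, 288, 0]) cube([26, 26, 356]);
}
translate([1775, 281, 0]) {
  translate([0, 0, 356]) cube([291, 314, 30]);
  cube([26, 26, 356]);
  translate([265, 0, 0]) cube([26, 26, 356]);
  translate([0, 288, 0]) cube([26, 26, 356]);
  translate([265, 288, 0]) cube([26, 26, 356]);
}
translate([292, 545, 730]) {
  cube([450, 221, 23]);
  translate([0, 0, 23]) cube([450, 23, 118]);
  translate([0, 198, 23]) cube([450, 23, 118]);
  translate([0, 23, 23]) cube([23, 175, 118]);
  translate([427, 23, 23]) cube([23, 175, 118]);
}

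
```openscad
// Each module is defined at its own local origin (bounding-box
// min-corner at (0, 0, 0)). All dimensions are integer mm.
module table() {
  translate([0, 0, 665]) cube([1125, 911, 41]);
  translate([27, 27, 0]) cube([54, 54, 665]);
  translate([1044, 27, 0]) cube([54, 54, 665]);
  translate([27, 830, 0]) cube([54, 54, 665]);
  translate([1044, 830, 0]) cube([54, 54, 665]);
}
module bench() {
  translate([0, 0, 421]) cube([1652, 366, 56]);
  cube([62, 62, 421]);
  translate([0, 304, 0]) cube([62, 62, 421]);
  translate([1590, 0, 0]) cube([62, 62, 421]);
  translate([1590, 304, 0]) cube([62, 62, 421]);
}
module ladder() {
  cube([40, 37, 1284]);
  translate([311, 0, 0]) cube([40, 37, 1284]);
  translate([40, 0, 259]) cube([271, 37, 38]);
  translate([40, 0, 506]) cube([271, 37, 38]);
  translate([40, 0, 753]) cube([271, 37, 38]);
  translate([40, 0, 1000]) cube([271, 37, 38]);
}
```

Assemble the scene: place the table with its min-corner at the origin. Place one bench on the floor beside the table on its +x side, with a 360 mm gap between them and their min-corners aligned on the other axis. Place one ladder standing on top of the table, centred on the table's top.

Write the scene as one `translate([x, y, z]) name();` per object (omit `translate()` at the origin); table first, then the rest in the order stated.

table();
translate([1485, 0, 0]) bench();
translate([387, 437, 706]) ladder();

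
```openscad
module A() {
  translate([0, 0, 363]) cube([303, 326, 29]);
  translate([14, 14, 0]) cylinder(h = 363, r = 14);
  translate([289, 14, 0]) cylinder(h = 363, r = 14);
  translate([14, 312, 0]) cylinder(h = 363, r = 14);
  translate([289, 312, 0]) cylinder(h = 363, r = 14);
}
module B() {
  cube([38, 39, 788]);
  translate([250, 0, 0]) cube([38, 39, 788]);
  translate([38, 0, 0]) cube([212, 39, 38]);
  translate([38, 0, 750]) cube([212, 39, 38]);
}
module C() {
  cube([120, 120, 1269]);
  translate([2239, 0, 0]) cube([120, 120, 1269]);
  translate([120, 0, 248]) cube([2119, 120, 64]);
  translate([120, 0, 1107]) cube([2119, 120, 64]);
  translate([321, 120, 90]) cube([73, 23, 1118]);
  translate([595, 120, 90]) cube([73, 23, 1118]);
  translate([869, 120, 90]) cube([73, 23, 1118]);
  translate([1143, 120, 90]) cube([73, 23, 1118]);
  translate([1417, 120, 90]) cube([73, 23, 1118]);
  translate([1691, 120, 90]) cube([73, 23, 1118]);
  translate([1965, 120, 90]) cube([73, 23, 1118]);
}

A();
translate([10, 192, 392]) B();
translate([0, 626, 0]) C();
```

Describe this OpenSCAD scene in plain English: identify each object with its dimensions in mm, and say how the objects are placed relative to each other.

A is a four-legged stool. The seat is a 303×326×29 mm slab whose top surface is at z = 392 mm; four round legs, each 28 mm in diameter, run from the floor (z = 0) to the underside of the seat, each leg's axis is inset half a diameter from the nearest pair of seat edges (so the leg's bounding box is flush with the corner).

B is a rectangular picture frame lying in the x–z plane (depth along y). The opening is 212 mm wide (x) by 712 mm tall (z), surrounded by a border 38 mm wide on all four sides. The frame is 39 mm deep and is made of two full-height vertical stiles with two horizontal rails fitted between them.

C is a fence section. Two 120×120 mm posts, 1269 mm tall, stand on the floor with a clear span of 2119 mm between their inner faces. Two horizontal rails of 120×64 mm section span the gap between the posts with their undersides at z = 248 mm and z = 1107 mm, flush with the posts' −y face. 7 pickets, each 73 mm wide, 23 mm thick and 1118 mm tall, are fixed to the +y face of the rails with their bottoms at z = 90 mm, evenly spaced across the span with equal gaps (rounded down to the nearest mm) at the −x end and between each pair — any rounding remainder accumulates at the +x end.

The picture frame is on top of the stool. The fence section is on the floor beside the stool on its +y side.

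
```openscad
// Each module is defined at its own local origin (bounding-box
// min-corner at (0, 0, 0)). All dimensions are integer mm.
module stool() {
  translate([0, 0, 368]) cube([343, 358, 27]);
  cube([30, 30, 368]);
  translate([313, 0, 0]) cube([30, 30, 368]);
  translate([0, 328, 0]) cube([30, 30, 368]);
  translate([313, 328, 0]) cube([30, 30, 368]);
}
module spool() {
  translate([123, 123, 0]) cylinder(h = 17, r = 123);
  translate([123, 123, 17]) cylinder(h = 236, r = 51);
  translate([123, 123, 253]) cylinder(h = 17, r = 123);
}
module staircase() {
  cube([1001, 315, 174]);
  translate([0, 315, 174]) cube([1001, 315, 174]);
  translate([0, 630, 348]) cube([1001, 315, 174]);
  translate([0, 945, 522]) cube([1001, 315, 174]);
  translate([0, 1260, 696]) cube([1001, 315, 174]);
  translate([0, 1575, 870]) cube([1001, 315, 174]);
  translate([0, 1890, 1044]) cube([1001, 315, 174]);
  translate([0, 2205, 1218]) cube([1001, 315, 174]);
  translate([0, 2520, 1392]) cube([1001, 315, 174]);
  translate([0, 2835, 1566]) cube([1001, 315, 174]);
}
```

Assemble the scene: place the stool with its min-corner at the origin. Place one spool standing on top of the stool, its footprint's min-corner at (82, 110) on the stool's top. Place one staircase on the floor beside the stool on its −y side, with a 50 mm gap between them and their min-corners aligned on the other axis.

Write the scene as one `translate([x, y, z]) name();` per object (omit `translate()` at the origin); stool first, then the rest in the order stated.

stool();
translate([82, 110, 395]) spool();
translate([0, -3200, 0]) staircase();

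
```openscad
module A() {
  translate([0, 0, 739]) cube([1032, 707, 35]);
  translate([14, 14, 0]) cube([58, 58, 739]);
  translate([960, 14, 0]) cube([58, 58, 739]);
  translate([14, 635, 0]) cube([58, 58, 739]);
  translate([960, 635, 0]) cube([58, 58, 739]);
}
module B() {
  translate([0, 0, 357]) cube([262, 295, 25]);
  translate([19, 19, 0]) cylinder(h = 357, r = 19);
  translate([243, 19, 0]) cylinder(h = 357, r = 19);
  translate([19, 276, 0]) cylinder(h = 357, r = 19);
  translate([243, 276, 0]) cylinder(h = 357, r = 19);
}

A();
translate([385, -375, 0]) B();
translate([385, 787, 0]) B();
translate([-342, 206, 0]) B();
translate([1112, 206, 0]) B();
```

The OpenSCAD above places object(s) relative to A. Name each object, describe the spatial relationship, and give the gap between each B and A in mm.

A is a table. B is a stool. Four stools sit around the table at the −y, +y, −x, +x sides. The gap between each stool and the table is 80 mm.

Each stool's nearest face is 80 mm from the table's bounding box.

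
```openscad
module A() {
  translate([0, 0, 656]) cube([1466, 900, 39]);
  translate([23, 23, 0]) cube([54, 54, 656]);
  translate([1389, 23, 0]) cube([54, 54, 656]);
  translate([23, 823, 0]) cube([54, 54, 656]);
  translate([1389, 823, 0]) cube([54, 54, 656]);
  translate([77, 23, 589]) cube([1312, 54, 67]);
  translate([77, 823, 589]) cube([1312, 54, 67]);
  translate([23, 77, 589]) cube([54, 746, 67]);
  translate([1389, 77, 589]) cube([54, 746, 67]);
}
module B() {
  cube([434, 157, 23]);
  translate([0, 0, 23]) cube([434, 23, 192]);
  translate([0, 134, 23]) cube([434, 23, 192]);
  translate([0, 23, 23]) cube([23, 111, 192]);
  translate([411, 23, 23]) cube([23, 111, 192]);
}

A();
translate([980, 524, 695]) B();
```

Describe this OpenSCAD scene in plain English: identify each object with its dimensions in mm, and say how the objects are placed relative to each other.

A is a table: top 1466 mm (x) × 900 mm (y), 39 mm thick, upper face at z = 695 mm, on four 54×54 mm square legs, each inset 23 mm from the nearest pair of top edges, running from z = 0 to the bottom of the top. Four apron rails, 54 mm thick and 67 mm tall, run between adjacent legs with their top edges flush with the underside of the top and their outer faces flush with the legs' outer faces.

B is an open-topped rectangular box: outside dimensions 434×157×215 mm, with a uniform wall and base thickness of 23 mm. The base is a full 434×157 slab on the floor; four walls sit on top of the base. The front and back walls (the −y and +y sides) span the full width; the two side walls fit between them.

The open box is on top of the table.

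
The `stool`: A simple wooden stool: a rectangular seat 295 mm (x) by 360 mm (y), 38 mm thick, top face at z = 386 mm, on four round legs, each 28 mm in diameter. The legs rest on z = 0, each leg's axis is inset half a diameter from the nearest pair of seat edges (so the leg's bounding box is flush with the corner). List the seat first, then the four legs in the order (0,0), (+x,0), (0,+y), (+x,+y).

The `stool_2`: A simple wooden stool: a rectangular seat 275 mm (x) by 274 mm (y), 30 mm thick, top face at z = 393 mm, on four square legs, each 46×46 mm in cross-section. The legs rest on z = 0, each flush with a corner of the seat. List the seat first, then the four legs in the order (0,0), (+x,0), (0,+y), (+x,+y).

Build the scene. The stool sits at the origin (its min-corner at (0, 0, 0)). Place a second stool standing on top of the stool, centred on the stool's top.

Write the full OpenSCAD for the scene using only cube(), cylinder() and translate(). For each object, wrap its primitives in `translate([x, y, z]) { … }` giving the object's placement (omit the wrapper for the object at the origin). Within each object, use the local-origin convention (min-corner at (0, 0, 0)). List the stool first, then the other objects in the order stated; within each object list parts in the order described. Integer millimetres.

translate([0, 0, 348]) cube([295, 360, 38]);
translate([14, 14, 0]) cylinder(h = 348, r = 14);
translate([281, 14, 0]) cylinder(h = 348, r = 14);
translate([14, 346, 0]) cylinder(h = 348, r = 14);
translate([281, 346, 0]) cylinder(h = 348, r = 14);
translate([10, 43, 386]) {
  translate([0, 0, 363]) cube([275, 274, 30]);
  cube([46, 46, 363]);
  translate([229, 0, 0]) cube([46, 46, 363]);
  translate([0, 228, 0]) cube([46, 46, 363]);
  translate([229, 228, 0]) cube([46, 46, 363]);
}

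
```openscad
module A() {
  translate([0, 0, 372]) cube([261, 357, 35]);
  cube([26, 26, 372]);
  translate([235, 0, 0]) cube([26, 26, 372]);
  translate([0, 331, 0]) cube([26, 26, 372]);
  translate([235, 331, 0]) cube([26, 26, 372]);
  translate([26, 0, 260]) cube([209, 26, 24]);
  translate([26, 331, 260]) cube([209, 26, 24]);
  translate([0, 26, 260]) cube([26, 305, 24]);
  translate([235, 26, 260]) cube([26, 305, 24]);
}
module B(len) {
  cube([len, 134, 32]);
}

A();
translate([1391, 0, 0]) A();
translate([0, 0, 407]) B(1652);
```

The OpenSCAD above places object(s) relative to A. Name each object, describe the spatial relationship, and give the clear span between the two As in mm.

Second stool starts at x = 1391; first ends at x = 261; clear span = 1391 − 261 = 1130 mm.

A is a stool. B is a beam. A beam spans the tops of two stools. The clear span between the two stools is 1130 mm.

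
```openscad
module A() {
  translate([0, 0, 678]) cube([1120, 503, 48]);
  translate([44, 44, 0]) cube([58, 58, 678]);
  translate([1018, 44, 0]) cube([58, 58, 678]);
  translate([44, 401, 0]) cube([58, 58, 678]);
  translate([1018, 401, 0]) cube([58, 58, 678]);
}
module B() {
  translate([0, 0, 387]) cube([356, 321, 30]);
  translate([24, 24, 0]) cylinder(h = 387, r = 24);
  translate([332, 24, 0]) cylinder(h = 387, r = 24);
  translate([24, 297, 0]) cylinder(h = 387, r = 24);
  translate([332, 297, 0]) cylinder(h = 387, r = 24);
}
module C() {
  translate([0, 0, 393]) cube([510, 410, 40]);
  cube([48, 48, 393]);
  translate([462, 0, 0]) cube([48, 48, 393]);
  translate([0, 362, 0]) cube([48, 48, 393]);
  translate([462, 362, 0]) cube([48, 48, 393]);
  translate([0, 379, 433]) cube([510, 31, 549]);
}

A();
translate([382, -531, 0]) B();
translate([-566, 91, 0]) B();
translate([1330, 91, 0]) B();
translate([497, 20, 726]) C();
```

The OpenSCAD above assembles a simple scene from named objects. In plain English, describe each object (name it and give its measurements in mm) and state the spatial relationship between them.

A is a rectangular dining table. The top is 1120×503×48 mm with its upper surface at z = 726 mm. It stands on four 58×58 mm square legs, each inset 44 mm from the nearest pair of top edges, running from the floor to the underside of the top.

B is a four-legged stool. The seat is 356×321 mm, 30 mm thick, top at z = 417 mm. It stands on four round legs, each 48 mm in diameter, from z = 0 to the seat underside, each leg's axis is inset half a diameter from the nearest pair of seat edges (so the leg's bounding box is flush with the corner).

C is a chair: 510×410 mm seat, 40 mm thick, top at z = 433 mm, on four 48 mm square corner legs flush with the seat edges. A 31 mm thick backrest slab spans the full seat width, extending 549 mm above the seat top, its back face flush with the seat's +y edge.

Three stools sit around the table at the −y, −x, +x sides. The chair is on top of the table.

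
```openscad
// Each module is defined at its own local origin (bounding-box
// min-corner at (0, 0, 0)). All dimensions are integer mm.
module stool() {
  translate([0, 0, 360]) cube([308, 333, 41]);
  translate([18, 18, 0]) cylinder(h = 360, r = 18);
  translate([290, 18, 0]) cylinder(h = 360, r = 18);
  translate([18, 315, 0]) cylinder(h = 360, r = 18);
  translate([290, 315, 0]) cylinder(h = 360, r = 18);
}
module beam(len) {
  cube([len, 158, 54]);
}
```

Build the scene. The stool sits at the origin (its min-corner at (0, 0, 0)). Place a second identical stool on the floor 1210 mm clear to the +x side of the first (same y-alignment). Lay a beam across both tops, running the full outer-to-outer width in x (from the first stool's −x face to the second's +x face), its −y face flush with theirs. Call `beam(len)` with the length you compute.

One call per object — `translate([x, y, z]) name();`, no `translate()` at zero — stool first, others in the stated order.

stool();
translate([1518, 0, 0]) stool();
translate([0, 0, 401]) beam(1826);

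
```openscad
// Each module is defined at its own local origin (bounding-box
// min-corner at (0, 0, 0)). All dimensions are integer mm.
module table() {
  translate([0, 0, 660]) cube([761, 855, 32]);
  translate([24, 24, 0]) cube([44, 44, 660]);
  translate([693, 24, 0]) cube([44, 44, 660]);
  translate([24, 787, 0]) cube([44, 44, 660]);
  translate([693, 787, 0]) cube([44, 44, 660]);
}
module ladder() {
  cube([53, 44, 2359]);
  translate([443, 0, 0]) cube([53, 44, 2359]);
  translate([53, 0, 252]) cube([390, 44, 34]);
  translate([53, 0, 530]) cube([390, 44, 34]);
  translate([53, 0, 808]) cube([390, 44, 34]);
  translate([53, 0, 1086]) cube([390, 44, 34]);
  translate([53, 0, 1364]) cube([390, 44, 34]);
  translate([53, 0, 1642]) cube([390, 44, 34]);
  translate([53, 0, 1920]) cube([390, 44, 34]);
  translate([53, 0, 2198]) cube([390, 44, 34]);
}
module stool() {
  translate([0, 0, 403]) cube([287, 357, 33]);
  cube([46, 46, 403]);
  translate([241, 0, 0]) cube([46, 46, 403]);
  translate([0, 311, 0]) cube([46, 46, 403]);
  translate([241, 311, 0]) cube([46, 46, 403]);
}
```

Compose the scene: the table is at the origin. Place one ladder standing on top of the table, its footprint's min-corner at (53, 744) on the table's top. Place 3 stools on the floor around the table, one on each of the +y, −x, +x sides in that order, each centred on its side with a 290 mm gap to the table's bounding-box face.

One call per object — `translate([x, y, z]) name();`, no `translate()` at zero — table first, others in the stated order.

table();
translate([53, 744, 692]) ladder();
translate([237, 1145, 0]) stool();
translate([-577, 249, 0]) stool();
translate([1051, 249, 0]) stool();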